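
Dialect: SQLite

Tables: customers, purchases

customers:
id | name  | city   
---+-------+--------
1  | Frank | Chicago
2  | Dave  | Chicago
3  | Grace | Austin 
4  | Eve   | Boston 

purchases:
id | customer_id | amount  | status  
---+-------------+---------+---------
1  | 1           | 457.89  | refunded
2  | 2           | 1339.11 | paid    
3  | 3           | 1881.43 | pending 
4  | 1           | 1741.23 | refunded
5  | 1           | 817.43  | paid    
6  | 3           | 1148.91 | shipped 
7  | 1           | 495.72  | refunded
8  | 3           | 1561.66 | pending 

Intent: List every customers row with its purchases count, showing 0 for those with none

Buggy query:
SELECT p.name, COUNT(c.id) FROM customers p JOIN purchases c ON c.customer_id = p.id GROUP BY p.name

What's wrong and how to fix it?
Bug: An inner join excludes parents with zero children

Fix: Switch to LEFT JOIN to retain unmatched parent rows

Corrected query:
SELECT p.name, COUNT(c.id) FROM customers p LEFT JOIN purchases c ON c.customer_id = p.id GROUP BY p.name

Result:
name  | COUNT(c.id)
------+------------
Dave  | 1          
Eve   | 0          
Frank | 4          
Grace | 3          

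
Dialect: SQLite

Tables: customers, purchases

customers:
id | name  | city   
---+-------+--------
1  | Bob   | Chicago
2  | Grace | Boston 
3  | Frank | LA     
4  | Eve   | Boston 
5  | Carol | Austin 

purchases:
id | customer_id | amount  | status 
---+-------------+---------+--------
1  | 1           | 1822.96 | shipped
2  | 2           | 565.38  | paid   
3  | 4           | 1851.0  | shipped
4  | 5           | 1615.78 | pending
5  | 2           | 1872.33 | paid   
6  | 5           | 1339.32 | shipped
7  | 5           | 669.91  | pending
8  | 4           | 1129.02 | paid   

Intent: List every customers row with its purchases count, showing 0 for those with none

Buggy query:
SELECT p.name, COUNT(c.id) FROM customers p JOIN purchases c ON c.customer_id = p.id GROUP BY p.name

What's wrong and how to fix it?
Bug: INNER JOIN drops customers rows that have no matching purchases rows

Fix: Use LEFT JOIN so parents without children still appear (COUNT(c.id) gives 0)

Corrected query:
SELECT p.name, COUNT(c.id) FROM customers p LEFT JOIN purchases c ON c.customer_id = p.id GROUP BY p.name

Result:
name  | COUNT(c.id)
------+------------
Bob   | 1          
Carol | 3          
Eve   | 2          
Frank | 0          
Grace | 2          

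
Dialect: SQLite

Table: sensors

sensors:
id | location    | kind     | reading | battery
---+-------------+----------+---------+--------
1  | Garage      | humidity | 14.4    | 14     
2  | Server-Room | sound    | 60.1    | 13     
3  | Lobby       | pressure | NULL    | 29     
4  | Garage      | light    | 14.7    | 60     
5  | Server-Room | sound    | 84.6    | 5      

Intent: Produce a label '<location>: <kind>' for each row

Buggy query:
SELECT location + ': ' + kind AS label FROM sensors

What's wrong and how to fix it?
Bug: '+' is numeric addition; on text columns SQLite converts them to 0 instead of concatenating

Fix: Replace + with || to concatenate text

Corrected query:
SELECT location || ': ' || kind AS label FROM sensors

Result:
label             
------------------
Garage: humidity  
Server-Room: sound
Lobby: pressure   
Garage: light     
Server-Room: sound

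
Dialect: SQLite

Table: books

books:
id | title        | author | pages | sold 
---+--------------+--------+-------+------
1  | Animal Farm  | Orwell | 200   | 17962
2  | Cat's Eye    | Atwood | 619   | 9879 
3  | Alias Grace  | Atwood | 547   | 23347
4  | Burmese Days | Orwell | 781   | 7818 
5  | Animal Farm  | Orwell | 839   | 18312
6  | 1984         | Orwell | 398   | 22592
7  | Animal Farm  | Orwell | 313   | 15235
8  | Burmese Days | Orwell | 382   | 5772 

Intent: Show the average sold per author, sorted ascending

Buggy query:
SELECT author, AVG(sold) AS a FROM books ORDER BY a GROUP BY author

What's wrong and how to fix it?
Bug: GROUP BY must precede ORDER BY

Fix: Reorder: SELECT … FROM … GROUP BY … ORDER BY …

Corrected query:
SELECT author, AVG(sold) AS a FROM books GROUP BY author ORDER BY a

Result:
author | a           
-------+-------------
Orwell | 14615.166667
Atwood | 16613       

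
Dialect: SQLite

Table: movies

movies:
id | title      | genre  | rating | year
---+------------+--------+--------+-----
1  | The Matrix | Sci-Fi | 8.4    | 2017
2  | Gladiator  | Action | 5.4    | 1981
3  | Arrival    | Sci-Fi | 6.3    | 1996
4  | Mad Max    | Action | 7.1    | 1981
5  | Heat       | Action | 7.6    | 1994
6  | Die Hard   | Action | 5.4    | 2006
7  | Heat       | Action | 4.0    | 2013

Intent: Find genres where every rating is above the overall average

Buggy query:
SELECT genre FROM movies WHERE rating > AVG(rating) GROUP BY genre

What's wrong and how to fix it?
Bug: AVG() is an aggregate; it can't sit directly in WHERE

Fix: Use a subquery for AVG and a HAVING MIN(...) filter so the condition holds for every row in the group

Corrected query:
SELECT genre FROM movies GROUP BY genre HAVING MIN(rating) > (SELECT AVG(rating) FROM movies)

Result:
(no rows)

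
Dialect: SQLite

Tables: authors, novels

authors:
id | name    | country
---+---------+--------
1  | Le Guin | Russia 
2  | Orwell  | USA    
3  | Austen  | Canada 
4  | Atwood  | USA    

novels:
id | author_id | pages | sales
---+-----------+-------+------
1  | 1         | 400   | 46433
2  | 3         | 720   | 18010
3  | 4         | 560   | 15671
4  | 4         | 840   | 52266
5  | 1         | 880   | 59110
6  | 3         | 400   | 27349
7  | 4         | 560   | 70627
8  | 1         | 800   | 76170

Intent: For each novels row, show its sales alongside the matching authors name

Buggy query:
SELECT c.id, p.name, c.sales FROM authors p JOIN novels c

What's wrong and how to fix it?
Bug: Missing join condition: each novels row is matched to all authors rows instead of just its own

Fix: Specify the join condition linking the foreign key to the parent id

Corrected query:
SELECT c.id, p.name, c.sales FROM authors p JOIN novels c ON c.author_id = p.id

Result:
id | name    | sales
---+---------+------
1  | Le Guin | 46433
2  | Austen  | 18010
3  | Atwood  | 15671
4  | Atwood  | 52266
5  | Le Guin | 59110
6  | Austen  | 27349
7  | Atwood  | 70627
8  | Le Guin | 76170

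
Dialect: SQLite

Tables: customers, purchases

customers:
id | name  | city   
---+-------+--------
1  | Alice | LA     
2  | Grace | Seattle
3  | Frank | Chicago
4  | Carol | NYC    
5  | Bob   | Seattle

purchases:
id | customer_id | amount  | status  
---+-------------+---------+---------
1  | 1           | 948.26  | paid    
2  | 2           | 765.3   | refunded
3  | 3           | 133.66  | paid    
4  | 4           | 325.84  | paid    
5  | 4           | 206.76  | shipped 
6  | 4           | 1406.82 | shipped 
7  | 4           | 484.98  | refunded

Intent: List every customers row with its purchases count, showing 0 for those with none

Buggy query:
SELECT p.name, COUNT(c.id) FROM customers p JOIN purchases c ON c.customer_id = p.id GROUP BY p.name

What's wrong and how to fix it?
Bug: INNER JOIN drops customers rows that have no matching purchases rows

Fix: Switch to LEFT JOIN to retain unmatched parent rows

Corrected query:
SELECT p.name, COUNT(c.id) FROM customers p LEFT JOIN purchases c ON c.customer_id = p.id GROUP BY p.name

Result:
name  | COUNT(c.id)
------+------------
Alice | 1          
Bob   | 0          
Carol | 4          
Frank | 1          
Grace | 1          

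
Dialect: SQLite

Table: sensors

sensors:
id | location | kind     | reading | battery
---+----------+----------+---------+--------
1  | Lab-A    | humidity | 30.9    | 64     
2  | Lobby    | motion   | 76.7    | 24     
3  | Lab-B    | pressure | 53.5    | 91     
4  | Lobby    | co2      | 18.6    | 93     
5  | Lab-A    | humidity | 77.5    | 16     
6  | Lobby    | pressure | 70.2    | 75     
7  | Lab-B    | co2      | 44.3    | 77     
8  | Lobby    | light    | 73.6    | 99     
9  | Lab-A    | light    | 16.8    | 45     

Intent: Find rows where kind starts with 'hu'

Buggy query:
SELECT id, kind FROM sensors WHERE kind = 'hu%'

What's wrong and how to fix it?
Bug: Wildcards only work with LIKE; '=' treats '%' as a literal character

Fix: Use LIKE for wildcard pattern matching

Corrected query:
SELECT id, kind FROM sensors WHERE kind LIKE 'hu%'

Result:
id | kind    
---+---------
1  | humidity
5  | humidity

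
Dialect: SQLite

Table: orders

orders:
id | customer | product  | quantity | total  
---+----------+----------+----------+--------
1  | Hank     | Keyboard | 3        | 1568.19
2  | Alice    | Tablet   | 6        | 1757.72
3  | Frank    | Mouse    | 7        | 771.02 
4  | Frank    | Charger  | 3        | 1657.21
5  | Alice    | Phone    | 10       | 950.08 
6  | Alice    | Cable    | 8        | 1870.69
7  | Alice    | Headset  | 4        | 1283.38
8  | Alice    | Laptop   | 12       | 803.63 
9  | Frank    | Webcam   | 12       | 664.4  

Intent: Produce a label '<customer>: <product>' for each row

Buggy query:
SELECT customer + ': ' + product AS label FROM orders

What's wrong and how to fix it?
Bug: '+' is numeric addition; on text columns SQLite converts them to 0 instead of concatenating

Fix: Use the || operator for string concatenation

Corrected query:
SELECT customer || ': ' || product AS label FROM orders

Result:
label         
--------------
Hank: Keyboard
Alice: Tablet 
Frank: Mouse  
Frank: Charger
Alice: Phone  
Alice: Cable  
Alice: Headset
Alice: Laptop 
Frank: Webcam 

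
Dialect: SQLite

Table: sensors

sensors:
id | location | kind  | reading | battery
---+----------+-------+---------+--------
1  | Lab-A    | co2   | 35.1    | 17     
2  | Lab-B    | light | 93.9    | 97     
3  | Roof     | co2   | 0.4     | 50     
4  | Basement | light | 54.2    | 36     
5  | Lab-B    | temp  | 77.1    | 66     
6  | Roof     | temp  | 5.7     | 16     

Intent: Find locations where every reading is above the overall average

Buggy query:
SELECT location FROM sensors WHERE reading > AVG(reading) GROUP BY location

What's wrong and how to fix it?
Bug: WHERE evaluates per row before aggregation, so AVG() is unavailable

Fix: Compute the overall average in a scalar subquery and compare each group's MIN against it in HAVING

Corrected query:
SELECT location FROM sensors GROUP BY location HAVING MIN(reading) > (SELECT AVG(reading) FROM sensors)

Result:
location
--------
Basement
Lab-B   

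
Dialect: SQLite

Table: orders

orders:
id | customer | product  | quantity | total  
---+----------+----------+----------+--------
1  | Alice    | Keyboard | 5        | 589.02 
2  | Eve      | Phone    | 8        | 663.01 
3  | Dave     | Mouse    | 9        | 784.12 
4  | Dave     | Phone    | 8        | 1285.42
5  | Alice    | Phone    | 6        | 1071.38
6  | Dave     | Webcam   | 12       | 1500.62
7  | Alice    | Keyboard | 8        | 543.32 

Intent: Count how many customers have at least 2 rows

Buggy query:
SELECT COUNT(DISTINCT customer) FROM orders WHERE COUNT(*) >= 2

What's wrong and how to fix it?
Bug: COUNT(*) cannot appear in WHERE; the per-group count doesn't exist yet

Fix: Use a subquery that GROUPs and filters with HAVING, then count its rows

Corrected query:
SELECT COUNT(*) FROM (SELECT customer FROM orders GROUP BY customer HAVING COUNT(*) >= 2)

Result:
COUNT(*)
--------
2       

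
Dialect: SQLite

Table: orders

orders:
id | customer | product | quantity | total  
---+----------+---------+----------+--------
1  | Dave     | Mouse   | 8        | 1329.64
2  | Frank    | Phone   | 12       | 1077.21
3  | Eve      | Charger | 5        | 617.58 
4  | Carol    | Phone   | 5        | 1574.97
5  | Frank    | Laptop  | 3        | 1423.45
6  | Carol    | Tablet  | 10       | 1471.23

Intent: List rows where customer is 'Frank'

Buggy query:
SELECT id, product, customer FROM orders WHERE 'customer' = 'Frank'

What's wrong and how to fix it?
Bug: 'customer' in single quotes is a string literal, not the column; the comparison is literal-vs-literal and never true

Fix: Reference the column as customer without single quotes

Corrected query:
SELECT id, product, customer FROM orders WHERE customer = 'Frank'

Result:
id | product | customer
---+---------+---------
2  | Phone   | Frank   
5  | Laptop  | Frank   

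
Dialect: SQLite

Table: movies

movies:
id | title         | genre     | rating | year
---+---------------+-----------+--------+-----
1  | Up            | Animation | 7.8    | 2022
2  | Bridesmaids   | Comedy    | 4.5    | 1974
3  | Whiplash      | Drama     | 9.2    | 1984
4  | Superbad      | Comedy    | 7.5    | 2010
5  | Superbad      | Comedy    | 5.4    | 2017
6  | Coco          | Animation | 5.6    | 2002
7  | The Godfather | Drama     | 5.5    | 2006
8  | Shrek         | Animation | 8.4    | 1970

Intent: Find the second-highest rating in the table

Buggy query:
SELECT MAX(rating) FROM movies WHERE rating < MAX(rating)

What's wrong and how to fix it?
Bug: The inner MAX is an aggregate inside WHERE, which is not allowed

Fix: Compute the overall MAX in a subquery, then take MAX of rows below it

Corrected query:
SELECT MAX(rating) FROM movies WHERE rating < (SELECT MAX(rating) FROM movies)

Result:
MAX(rating)
-----------
8.4        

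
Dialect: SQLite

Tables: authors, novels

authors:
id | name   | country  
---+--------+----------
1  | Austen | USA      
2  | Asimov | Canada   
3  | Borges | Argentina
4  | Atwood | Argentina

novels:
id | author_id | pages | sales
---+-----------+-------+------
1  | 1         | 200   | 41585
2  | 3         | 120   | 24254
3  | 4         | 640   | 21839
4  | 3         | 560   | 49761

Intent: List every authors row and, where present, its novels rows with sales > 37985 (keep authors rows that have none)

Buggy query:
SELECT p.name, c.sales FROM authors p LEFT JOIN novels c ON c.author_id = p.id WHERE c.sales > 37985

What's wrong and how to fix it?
Bug: A WHERE condition on the right-hand table after LEFT JOIN drops unmatched parents

Fix: Put 'c.sales > 37985' in the JOIN's ON clause instead of WHERE

Corrected query:
SELECT p.name, c.sales FROM authors p LEFT JOIN novels c ON c.author_id = p.id AND c.sales > 37985

Result:
name   | sales
-------+------
Austen | 41585
Asimov | NULL 
Borges | 49761
Atwood | NULL 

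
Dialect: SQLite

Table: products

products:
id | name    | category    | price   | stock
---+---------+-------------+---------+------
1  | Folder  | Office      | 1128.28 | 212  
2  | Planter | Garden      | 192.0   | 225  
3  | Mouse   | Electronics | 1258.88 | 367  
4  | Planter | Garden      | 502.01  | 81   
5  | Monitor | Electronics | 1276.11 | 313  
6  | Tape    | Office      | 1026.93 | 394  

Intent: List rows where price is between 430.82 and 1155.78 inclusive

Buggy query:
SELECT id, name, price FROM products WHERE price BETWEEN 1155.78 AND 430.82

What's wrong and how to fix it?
Bug: The bounds are reversed; BETWEEN a AND b requires a <= b to match anything

Fix: Write BETWEEN 430.82 AND 1155.78

Corrected query:
SELECT id, name, price FROM products WHERE price BETWEEN 430.82 AND 1155.78

Result:
id | name    | price  
---+---------+--------
1  | Folder  | 1128.28
4  | Planter | 502.01 
6  | Tape    | 1026.93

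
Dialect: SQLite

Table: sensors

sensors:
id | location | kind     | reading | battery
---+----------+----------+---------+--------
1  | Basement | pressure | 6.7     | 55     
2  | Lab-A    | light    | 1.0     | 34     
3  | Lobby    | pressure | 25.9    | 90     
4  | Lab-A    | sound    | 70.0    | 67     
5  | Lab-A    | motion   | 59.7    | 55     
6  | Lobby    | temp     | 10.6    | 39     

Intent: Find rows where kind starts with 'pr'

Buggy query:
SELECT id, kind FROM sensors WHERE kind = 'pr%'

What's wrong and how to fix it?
Bug: Wildcards only work with LIKE; '=' treats '%' as a literal character

Fix: Replace '=' with LIKE so 'pr%' is treated as a pattern

Corrected query:
SELECT id, kind FROM sensors WHERE kind LIKE 'pr%'

Result:
id | kind    
---+---------
1  | pressure
3  | pressure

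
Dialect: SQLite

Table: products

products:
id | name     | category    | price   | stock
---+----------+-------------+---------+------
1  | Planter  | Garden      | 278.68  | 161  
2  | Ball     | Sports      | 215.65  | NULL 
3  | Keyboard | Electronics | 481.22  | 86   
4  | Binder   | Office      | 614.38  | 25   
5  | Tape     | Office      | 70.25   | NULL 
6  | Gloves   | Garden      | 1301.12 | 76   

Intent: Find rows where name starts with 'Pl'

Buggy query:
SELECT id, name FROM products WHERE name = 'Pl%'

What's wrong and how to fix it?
Bug: Wildcards only work with LIKE; '=' treats '%' as a literal character

Fix: Replace '=' with LIKE so 'Pl%' is treated as a pattern

Corrected query:
SELECT id, name FROM products WHERE name LIKE 'Pl%'

Result:
id | name   
---+--------
1  | Planter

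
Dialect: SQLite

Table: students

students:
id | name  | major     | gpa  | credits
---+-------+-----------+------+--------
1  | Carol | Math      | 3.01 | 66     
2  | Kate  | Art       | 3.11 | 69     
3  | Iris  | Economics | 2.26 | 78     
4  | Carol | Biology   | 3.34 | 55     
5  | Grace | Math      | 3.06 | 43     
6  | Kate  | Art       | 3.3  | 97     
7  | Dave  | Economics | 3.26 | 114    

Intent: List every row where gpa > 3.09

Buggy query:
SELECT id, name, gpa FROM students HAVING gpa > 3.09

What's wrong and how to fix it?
Bug: This is a non-aggregate query (no GROUP BY, no aggregates), so in SQLite the HAVING clause is invalid here; a row-level condition belongs in WHERE

Fix: Use WHERE for row-level filtering

Corrected query:
SELECT id, name, gpa FROM students WHERE gpa > 3.09

Result:
id | name  | gpa 
---+-------+-----
2  | Kate  | 3.11
4  | Carol | 3.34
6  | Kate  | 3.3 
7  | Dave  | 3.26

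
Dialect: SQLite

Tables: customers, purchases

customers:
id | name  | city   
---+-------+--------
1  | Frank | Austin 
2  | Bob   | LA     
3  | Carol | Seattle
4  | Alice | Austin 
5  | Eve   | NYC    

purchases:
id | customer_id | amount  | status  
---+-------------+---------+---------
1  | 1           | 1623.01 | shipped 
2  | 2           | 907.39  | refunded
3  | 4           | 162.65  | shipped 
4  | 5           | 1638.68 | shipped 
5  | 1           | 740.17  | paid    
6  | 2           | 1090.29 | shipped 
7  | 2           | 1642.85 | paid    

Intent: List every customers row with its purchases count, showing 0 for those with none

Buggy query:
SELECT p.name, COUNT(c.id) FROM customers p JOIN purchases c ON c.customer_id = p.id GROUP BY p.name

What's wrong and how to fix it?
Bug: INNER JOIN drops customers rows that have no matching purchases rows

Fix: Use LEFT JOIN so parents without children still appear (COUNT(c.id) gives 0)

Corrected query:
SELECT p.name, COUNT(c.id) FROM customers p LEFT JOIN purchases c ON c.customer_id = p.id GROUP BY p.name

Result:
name  | COUNT(c.id)
------+------------
Alice | 1          
Bob   | 3          
Carol | 0          
Eve   | 1          
Frank | 2          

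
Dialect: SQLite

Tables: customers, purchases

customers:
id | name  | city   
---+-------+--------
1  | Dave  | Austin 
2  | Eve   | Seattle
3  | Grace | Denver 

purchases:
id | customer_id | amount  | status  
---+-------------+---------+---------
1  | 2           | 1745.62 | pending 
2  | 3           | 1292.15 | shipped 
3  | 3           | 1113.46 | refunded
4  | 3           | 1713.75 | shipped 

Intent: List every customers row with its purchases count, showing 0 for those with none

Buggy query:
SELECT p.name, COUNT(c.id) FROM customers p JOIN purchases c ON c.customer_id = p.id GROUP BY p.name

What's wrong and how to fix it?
Bug: INNER JOIN drops customers rows that have no matching purchases rows

Fix: Use LEFT JOIN so parents without children still appear (COUNT(c.id) gives 0)

Corrected query:
SELECT p.name, COUNT(c.id) FROM customers p LEFT JOIN purchases c ON c.customer_id = p.id GROUP BY p.name

Result:
name  | COUNT(c.id)
------+------------
Dave  | 0          
Eve   | 1          
Grace | 3          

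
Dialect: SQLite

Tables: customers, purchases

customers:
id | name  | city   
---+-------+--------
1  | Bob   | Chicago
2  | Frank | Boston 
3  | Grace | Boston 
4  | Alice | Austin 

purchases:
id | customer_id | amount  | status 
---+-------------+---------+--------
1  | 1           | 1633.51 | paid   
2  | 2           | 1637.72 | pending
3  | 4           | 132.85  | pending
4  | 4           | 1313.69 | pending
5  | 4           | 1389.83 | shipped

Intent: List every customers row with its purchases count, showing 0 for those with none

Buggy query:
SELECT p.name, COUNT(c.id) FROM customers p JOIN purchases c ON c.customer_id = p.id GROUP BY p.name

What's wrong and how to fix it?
Bug: INNER JOIN drops customers rows that have no matching purchases rows

Fix: Switch to LEFT JOIN to retain unmatched parent rows

Corrected query:
SELECT p.name, COUNT(c.id) FROM customers p LEFT JOIN purchases c ON c.customer_id = p.id GROUP BY p.name

Result:
name  | COUNT(c.id)
------+------------
Alice | 3          
Bob   | 1          
Frank | 1          
Grace | 0          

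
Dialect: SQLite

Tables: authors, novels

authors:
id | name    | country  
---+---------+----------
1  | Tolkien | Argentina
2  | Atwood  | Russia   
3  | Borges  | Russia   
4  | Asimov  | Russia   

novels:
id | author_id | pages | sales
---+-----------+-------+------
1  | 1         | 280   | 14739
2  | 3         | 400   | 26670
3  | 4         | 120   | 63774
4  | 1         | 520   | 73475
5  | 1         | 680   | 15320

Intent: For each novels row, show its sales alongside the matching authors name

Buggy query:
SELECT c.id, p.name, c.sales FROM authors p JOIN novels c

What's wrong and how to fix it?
Bug: Missing join condition: each novels row is matched to all authors rows instead of just its own

Fix: Specify the join condition linking the foreign key to the parent id

Corrected query:
SELECT c.id, p.name, c.sales FROM authors p JOIN novels c ON c.author_id = p.id

Result:
id | name    | sales
---+---------+------
1  | Tolkien | 14739
2  | Borges  | 26670
3  | Asimov  | 63774
4  | Tolkien | 73475
5  | Tolkien | 15320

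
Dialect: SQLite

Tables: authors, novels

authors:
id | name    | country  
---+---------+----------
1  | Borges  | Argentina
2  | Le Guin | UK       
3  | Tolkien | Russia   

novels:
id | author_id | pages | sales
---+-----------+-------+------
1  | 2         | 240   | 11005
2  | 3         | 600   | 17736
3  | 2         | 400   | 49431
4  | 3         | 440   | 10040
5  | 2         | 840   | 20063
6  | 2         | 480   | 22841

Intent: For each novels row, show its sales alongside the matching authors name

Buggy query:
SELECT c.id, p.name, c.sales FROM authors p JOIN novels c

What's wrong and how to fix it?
Bug: JOIN with no ON clause produces a cartesian product; every novels row pairs with every authors row

Fix: Add ON c.author_id = p.id to the JOIN

Corrected query:
SELECT c.id, p.name, c.sales FROM authors p JOIN novels c ON c.author_id = p.id

Result:
id | name    | sales
---+---------+------
1  | Le Guin | 11005
2  | Tolkien | 17736
3  | Le Guin | 49431
4  | Tolkien | 10040
5  | Le Guin | 20063
6  | Le Guin | 22841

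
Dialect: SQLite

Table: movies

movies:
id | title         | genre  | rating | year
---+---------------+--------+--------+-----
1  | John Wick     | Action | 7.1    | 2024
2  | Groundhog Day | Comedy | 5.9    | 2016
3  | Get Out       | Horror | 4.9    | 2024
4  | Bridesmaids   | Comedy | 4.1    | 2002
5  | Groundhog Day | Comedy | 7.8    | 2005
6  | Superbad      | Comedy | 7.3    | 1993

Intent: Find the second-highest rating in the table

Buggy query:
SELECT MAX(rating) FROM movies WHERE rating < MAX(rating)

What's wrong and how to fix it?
Bug: MAX(rating) on the right of the comparison is an aggregate-in-WHERE error

Fix: Compute the overall MAX in a subquery, then take MAX of rows below it

Corrected query:
SELECT MAX(rating) FROM movies WHERE rating < (SELECT MAX(rating) FROM movies)

Result:
MAX(rating)
-----------
7.3        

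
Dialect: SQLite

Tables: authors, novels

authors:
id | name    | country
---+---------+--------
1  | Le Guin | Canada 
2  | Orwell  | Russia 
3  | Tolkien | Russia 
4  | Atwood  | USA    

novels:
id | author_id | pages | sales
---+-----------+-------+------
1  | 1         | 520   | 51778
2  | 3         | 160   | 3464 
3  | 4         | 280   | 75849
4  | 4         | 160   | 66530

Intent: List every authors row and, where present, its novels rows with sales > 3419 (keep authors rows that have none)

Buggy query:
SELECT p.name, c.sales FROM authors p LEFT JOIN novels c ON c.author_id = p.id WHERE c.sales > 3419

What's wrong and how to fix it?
Bug: A WHERE condition on the right-hand table after LEFT JOIN drops unmatched parents

Fix: Move the right-table condition into the ON clause so unmatched parents are kept

Corrected query:
SELECT p.name, c.sales FROM authors p LEFT JOIN novels c ON c.author_id = p.id AND c.sales > 3419

Result:
name    | sales
--------+------
Le Guin | 51778
Orwell  | NULL 
Tolkien | 3464 
Atwood  | 66530
Atwood  | 75849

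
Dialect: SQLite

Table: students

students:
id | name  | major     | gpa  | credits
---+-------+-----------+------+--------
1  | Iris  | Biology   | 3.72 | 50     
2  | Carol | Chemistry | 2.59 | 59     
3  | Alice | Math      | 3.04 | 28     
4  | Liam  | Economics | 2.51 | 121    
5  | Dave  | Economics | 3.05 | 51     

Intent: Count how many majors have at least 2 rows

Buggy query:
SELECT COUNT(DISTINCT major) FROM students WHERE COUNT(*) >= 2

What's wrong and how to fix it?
Bug: WHERE filters individual rows, not groups, so a group-level COUNT is invalid there

Fix: Group first with HAVING COUNT(*) >= 2, then COUNT the resulting groups

Corrected query:
SELECT COUNT(*) FROM (SELECT major FROM students GROUP BY major HAVING COUNT(*) >= 2)

Result:
COUNT(*)
--------
1       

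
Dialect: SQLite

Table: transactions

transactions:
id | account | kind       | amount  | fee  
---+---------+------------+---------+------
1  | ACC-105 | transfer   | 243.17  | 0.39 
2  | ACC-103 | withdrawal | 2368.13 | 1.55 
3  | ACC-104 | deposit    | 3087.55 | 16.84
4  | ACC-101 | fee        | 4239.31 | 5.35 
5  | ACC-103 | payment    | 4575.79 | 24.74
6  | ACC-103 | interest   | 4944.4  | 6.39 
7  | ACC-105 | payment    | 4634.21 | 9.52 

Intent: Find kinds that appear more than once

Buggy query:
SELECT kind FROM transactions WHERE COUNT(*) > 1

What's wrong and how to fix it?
Bug: COUNT(*) is an aggregate and cannot be used in WHERE

Fix: Group first, then use HAVING for the count condition

Corrected query:
SELECT kind FROM transactions GROUP BY kind HAVING COUNT(*) > 1

Result:
kind   
-------
payment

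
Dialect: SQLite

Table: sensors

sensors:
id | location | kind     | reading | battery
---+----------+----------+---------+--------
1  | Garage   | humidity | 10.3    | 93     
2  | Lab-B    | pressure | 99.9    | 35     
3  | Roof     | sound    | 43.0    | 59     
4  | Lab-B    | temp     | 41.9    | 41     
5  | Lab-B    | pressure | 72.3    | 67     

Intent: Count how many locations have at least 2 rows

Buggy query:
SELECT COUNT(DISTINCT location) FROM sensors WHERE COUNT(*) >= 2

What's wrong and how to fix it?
Bug: WHERE filters individual rows, not groups, so a group-level COUNT is invalid there

Fix: Use a subquery that GROUPs and filters with HAVING, then count its rows

Corrected query:
SELECT COUNT(*) FROM (SELECT location FROM sensors GROUP BY location HAVING COUNT(*) >= 2)

Result:
COUNT(*)
--------
1       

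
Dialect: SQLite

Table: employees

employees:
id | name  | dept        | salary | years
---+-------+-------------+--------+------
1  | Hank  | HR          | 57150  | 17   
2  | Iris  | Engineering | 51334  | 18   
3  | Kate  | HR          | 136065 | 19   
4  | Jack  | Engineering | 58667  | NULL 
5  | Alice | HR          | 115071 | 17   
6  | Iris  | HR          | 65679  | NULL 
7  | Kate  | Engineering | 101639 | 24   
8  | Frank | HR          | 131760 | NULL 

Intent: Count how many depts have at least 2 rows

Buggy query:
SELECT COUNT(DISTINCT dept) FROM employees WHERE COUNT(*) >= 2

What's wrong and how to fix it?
Bug: WHERE filters individual rows, not groups, so a group-level COUNT is invalid there

Fix: Group first with HAVING COUNT(*) >= 2, then COUNT the resulting groups

Corrected query:
SELECT COUNT(*) FROM (SELECT dept FROM employees GROUP BY dept HAVING COUNT(*) >= 2)

Result:
COUNT(*)
--------
2       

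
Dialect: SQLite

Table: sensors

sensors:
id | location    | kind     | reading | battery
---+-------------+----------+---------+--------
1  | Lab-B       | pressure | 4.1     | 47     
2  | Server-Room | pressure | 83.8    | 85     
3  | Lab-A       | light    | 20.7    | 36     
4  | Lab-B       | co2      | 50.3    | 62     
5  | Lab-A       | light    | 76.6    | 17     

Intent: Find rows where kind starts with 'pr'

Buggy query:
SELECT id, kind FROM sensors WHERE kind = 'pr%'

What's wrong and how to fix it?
Bug: Wildcards only work with LIKE; '=' treats '%' as a literal character

Fix: Replace '=' with LIKE so 'pr%' is treated as a pattern

Corrected query:
SELECT id, kind FROM sensors WHERE kind LIKE 'pr%'

Result:
id | kind    
---+---------
1  | pressure
2  | pressure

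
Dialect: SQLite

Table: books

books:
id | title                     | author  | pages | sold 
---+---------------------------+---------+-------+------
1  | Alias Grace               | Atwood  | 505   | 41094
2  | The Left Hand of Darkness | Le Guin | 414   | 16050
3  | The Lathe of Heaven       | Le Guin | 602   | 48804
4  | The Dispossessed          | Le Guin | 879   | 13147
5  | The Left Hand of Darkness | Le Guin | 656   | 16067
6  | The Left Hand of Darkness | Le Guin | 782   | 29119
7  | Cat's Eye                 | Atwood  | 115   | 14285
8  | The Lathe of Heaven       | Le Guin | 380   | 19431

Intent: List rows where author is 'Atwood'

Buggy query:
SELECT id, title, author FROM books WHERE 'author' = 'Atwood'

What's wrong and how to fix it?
Bug: 'author' in single quotes is a string literal, not the column; the comparison is literal-vs-literal and never true

Fix: Remove the quotes around the column name (or use double quotes for an identifier)

Corrected query:
SELECT id, title, author FROM books WHERE author = 'Atwood'

Result:
id | title       | author
---+-------------+-------
1  | Alias Grace | Atwood
7  | Cat's Eye   | Atwood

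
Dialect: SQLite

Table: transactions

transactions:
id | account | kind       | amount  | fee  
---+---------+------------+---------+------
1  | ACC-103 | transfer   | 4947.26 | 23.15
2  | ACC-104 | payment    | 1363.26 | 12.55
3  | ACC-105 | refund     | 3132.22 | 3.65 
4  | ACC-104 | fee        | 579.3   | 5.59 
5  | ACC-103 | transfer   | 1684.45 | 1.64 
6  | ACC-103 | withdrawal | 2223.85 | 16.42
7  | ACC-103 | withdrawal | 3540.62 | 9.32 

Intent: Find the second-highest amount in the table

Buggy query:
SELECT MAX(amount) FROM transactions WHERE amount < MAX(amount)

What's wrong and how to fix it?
Bug: MAX(amount) on the right of the comparison is an aggregate-in-WHERE error

Fix: Put the inner MAX in a scalar subquery

Corrected query:
SELECT MAX(amount) FROM transactions WHERE amount < (SELECT MAX(amount) FROM transactions)

Result:
MAX(amount)
-----------
3540.62    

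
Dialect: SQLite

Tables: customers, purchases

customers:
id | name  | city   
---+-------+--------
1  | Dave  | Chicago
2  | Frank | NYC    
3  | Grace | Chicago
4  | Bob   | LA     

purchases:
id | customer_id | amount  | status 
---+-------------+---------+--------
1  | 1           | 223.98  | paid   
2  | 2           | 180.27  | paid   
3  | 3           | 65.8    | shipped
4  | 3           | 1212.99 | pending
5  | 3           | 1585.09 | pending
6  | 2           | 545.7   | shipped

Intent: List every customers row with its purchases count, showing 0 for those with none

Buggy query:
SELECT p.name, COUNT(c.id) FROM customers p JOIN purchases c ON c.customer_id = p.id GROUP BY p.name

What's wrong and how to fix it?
Bug: An inner join excludes parents with zero children

Fix: Use LEFT JOIN so parents without children still appear (COUNT(c.id) gives 0)

Corrected query:
SELECT p.name, COUNT(c.id) FROM customers p LEFT JOIN purchases c ON c.customer_id = p.id GROUP BY p.name

Result:
name  | COUNT(c.id)
------+------------
Bob   | 0          
Dave  | 1          
Frank | 2          
Grace | 3          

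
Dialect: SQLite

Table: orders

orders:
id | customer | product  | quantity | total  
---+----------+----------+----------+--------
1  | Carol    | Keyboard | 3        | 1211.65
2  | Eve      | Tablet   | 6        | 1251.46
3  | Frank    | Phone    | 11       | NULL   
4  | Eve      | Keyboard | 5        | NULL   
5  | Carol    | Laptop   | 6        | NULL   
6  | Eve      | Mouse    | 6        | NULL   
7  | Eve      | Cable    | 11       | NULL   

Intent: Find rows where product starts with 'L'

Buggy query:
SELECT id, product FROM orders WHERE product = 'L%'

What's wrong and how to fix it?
Bug: '=' compares the literal string including the % character; pattern matching needs LIKE

Fix: Use LIKE for wildcard pattern matching

Corrected query:
SELECT id, product FROM orders WHERE product LIKE 'L%'

Result:
id | product
---+--------
5  | Laptop 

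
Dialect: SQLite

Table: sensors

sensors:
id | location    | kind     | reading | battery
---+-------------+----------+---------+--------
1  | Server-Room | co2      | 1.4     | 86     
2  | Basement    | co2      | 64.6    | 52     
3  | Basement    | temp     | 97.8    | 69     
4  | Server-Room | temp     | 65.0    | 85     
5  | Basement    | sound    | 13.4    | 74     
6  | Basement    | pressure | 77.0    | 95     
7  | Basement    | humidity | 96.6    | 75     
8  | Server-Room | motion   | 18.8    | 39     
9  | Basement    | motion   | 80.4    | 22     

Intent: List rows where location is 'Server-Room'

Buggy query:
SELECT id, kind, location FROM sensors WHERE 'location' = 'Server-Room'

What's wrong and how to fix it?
Bug: 'location' in single quotes is a string literal, not the column; the comparison is literal-vs-literal and never true

Fix: Remove the quotes around the column name (or use double quotes for an identifier)

Corrected query:
SELECT id, kind, location FROM sensors WHERE location = 'Server-Room'

Result:
id | kind   | location   
---+--------+------------
1  | co2    | Server-Room
4  | temp   | Server-Room
8  | motion | Server-Room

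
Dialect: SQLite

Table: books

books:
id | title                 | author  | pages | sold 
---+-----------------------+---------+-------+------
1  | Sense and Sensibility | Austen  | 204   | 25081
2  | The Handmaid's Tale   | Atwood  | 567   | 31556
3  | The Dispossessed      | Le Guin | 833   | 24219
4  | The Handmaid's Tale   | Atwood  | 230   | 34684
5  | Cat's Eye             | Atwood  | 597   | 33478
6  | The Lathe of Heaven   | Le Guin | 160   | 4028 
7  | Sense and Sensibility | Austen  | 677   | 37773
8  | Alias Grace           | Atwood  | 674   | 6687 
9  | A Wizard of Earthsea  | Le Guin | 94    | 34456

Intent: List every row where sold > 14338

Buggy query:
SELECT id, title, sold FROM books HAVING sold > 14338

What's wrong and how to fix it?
Bug: HAVING filters the output of aggregation, but this query has no GROUP BY and no aggregate functions, so SQLite rejects it (HAVING clause on a non-aggregate query); the condition here is per row

Fix: Replace HAVING with WHERE since the condition applies to individual rows

Corrected query:
SELECT id, title, sold FROM books WHERE sold > 14338

Result:
id | title                 | sold 
---+-----------------------+------
1  | Sense and Sensibility | 25081
2  | The Handmaid's Tale   | 31556
3  | The Dispossessed      | 24219
4  | The Handmaid's Tale   | 34684
5  | Cat's Eye             | 33478
7  | Sense and Sensibility | 37773
9  | A Wizard of Earthsea  | 34456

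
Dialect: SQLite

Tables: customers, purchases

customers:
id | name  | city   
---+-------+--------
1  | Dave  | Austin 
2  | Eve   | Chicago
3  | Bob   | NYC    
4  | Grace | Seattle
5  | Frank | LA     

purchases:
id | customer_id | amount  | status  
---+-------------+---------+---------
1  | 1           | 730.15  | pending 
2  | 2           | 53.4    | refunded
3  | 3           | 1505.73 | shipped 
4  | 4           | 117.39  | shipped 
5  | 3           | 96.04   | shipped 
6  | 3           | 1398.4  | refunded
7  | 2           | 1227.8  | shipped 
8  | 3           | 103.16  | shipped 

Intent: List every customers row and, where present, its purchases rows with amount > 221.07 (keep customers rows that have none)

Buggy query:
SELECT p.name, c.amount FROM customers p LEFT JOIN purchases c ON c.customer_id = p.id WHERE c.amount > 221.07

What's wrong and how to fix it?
Bug: A WHERE condition on the right-hand table after LEFT JOIN drops unmatched parents

Fix: Put 'c.amount > 221.07' in the JOIN's ON clause instead of WHERE

Corrected query:
SELECT p.name, c.amount FROM customers p LEFT JOIN purchases c ON c.customer_id = p.id AND c.amount > 221.07

Result:
name  | amount 
------+--------
Dave  | 730.15 
Eve   | 1227.8 
Bob   | 1398.4 
Bob   | 1505.73
Grace | NULL   
Frank | NULL   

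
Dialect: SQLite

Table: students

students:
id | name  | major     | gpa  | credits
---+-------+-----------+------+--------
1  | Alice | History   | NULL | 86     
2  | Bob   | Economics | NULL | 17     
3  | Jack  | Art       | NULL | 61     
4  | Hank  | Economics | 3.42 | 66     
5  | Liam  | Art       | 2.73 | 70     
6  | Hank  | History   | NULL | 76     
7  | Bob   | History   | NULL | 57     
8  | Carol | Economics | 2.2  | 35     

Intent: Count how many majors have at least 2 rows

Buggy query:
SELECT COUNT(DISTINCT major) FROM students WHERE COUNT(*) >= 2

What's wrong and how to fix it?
Bug: COUNT(*) cannot appear in WHERE; the per-group count doesn't exist yet

Fix: Group first with HAVING COUNT(*) >= 2, then COUNT the resulting groups

Corrected query:
SELECT COUNT(*) FROM (SELECT major FROM students GROUP BY major HAVING COUNT(*) >= 2)

Result:
COUNT(*)
--------
3       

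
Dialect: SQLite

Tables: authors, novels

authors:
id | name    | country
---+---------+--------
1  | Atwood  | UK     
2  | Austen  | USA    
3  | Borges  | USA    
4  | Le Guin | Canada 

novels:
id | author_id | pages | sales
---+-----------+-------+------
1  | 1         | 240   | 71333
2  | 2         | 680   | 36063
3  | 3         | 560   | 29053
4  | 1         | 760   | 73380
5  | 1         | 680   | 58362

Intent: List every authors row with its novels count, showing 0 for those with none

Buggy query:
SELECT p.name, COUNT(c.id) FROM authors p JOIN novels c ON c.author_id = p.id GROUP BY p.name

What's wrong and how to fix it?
Bug: INNER JOIN drops authors rows that have no matching novels rows

Fix: Switch to LEFT JOIN to retain unmatched parent rows

Corrected query:
SELECT p.name, COUNT(c.id) FROM authors p LEFT JOIN novels c ON c.author_id = p.id GROUP BY p.name

Result:
name    | COUNT(c.id)
--------+------------
Atwood  | 3          
Austen  | 1          
Borges  | 1          
Le Guin | 0          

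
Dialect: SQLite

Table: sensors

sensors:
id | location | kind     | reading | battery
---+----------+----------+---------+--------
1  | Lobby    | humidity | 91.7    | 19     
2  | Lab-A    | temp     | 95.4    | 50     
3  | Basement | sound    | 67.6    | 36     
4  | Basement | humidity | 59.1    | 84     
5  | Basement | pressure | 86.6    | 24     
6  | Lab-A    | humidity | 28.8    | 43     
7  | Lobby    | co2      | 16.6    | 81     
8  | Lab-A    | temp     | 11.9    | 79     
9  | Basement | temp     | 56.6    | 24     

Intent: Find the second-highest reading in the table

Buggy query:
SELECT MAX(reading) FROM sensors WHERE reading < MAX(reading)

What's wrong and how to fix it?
Bug: MAX(reading) on the right of the comparison is an aggregate-in-WHERE error

Fix: Put the inner MAX in a scalar subquery

Corrected query:
SELECT MAX(reading) FROM sensors WHERE reading < (SELECT MAX(reading) FROM sensors)

Result:
MAX(reading)
------------
91.7        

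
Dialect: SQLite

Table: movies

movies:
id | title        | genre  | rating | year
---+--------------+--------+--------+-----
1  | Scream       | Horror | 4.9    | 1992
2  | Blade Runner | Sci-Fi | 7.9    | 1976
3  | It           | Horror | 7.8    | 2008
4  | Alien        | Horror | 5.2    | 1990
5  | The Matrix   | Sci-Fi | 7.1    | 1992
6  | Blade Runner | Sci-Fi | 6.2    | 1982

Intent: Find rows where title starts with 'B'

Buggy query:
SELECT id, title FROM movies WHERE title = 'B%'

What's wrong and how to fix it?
Bug: Wildcards only work with LIKE; '=' treats '%' as a literal character

Fix: Replace '=' with LIKE so 'B%' is treated as a pattern

Corrected query:
SELECT id, title FROM movies WHERE title LIKE 'B%'

Result:
id | title       
---+-------------
2  | Blade Runner
6  | Blade Runner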